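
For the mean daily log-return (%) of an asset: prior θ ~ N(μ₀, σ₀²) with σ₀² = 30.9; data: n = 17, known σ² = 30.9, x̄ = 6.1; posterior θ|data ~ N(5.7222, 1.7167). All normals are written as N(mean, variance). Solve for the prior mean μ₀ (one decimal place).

The posterior mean is a precision-weighted average: μ_n = (τ₀μ₀ + τ_data·x̄)/(τ₀+τ_data), with τ₀=1/σ₀² and τ_data=n/σ².
Here τ₀ = 1/30.9 = 0.032362 and τ_data = 17/30.9 = 0.550162, so τ_n = 0.582524.
Rearranging for μ₀: μ₀ = (μ_n·τ_n − τ_data·x̄)/τ₀ = (5.7222·0.582524 − 0.550162·6.1) / 0.032362 = -0.022669/0.032362 ≈ -0.7.

μ₀ = -0.7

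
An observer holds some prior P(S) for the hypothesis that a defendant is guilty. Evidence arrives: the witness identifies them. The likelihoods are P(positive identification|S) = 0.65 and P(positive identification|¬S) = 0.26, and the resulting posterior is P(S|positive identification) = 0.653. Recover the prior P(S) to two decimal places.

P(S) = 0.43

In odds form, posterior odds = prior odds × likelihood ratio, so prior odds = posterior odds ÷ LR.
Posterior odds = 0.653/(1−0.653) = 1.8818. LR = 0.65/0.26 = 2.5000.
Prior odds = 1.8818/2.5000 = 0.7527, so P(S) = 0.7527/(1+0.7527) ≈ 0.43.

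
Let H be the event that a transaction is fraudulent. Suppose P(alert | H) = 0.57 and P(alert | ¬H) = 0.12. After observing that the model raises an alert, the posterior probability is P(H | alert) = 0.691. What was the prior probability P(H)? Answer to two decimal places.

Bayes' rule in odds form gives O(H|E) = O(H)·[P(E|H)/P(E|¬H)], hence O(H) = O(H|E)/LR.
Posterior odds = 0.691/(1−0.691) = 2.2362. LR = 0.57/0.12 = 4.7500.
Prior odds = 2.2362/4.7500 = 0.4708, so P(H) = 0.4708/(1+0.4708) ≈ 0.32.

P(H) = 0.32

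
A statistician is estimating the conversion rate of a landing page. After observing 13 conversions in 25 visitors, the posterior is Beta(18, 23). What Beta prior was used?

Beta(5, 11)

Under Beta–binomial conjugacy the posterior parameters are (α+s, β+f).
Subtract the data counts: 18−13=5, 23−12=11.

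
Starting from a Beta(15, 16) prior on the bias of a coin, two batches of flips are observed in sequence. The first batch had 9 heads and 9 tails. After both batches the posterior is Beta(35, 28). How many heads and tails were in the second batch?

Sequential conjugate updates are equivalent to a single update on the pooled data, so total successes = posterior α − prior α and total failures = posterior β − prior β.
Total across both batches: 35−15=20 heads, 28−16=12 tails.
Subtract the first batch: 20−9=11 heads and 12−9=3 tails.

11 heads and 3 tails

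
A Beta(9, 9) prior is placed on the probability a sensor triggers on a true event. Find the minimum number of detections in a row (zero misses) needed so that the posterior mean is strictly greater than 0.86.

After k detections and 0 misses the posterior is Beta(9+k, 9), with mean (9+k)/(9+9+k).
Set (9+k)/(18+k) > 0.86 and solve: k > (0.86·18 − 9)/(1 − 0.86) = 46.286.
The smallest integer exceeding 46.286 is 47.

k = 47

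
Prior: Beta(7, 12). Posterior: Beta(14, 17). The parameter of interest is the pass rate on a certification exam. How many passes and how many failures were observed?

Beta is conjugate to the binomial likelihood: posterior = Beta(a+s, b+f).
So s = 14 − 7 = 7 and f = 17 − 12 = 5.

7 passes and 5 failures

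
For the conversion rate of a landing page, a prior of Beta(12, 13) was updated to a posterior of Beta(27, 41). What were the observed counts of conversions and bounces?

A Beta(a, b) prior with s successes and f failures in binomial data gives a Beta(a+s, b+f) posterior.
Match parameters: s=27−12=15, f=41−13=28.

15 conversions and 28 bounces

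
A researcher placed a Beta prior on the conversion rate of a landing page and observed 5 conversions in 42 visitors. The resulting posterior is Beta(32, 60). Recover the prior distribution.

Beta(27, 23)

A Beta(α, β) prior with s successes and f failures in binomial data gives a Beta(α+s, β+f) posterior.
So α = 32 − 5 = 27 and β = 60 − 37 = 23.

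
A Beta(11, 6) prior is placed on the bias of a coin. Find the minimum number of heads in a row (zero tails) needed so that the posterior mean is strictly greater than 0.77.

k = 10

After k heads and 0 tails the posterior is Beta(11+k, 6), with mean (11+k)/(11+6+k).
Set (11+k)/(17+k) > 0.77 and solve: k > (0.77·17 − 11)/(1 − 0.77) = 9.087.
The smallest integer exceeding 9.087 is 10, and checking k=10: (21)/(27) = 0.7778 > 0.77.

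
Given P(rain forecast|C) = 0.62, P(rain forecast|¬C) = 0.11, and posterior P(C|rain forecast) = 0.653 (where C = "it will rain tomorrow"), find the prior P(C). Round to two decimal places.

P(C) = 0.25

Bayes' rule in odds form gives O(C|E) = O(C)·[P(E|C)/P(E|¬C)], hence O(C) = O(C|E)/LR.
Posterior odds = 0.653/(1−0.653) = 1.8818. LR = 0.62/0.11 = 5.6364.
Prior odds = 1.8818/5.6364 = 0.3339, so P(C) = 0.3339/(1+0.3339) ≈ 0.25.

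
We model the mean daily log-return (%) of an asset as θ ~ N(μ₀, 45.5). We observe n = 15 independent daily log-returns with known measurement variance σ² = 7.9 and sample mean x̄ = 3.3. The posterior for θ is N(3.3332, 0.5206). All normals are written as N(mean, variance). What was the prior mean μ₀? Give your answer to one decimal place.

With known observation variance, the Normal–Normal posterior has precision τ_n = τ₀ + n/σ² and mean μ_n = (τ₀μ₀ + (n/σ²)x̄)/τ_n.
Here τ₀ = 1/45.5 = 0.021978 and τ_data = 15/7.9 = 1.898734, so τ_n = 1.920712.
Rearranging for μ₀: μ₀ = (μ_n·τ_n − τ_data·x̄)/τ₀ = (3.3332·1.920712 − 1.898734·3.3) / 0.021978 = 0.136295/0.021978 ≈ 6.2.

μ₀ = 6.2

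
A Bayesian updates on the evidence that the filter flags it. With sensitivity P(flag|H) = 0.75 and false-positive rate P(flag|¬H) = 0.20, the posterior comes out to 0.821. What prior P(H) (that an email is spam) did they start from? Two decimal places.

P(H) = 0.55

In odds form, posterior odds = prior odds × likelihood ratio, so prior odds = posterior odds ÷ LR.
Posterior odds = 0.821/(1−0.821) = 4.5866. LR = 0.75/0.20 = 3.7500.
Prior odds = 4.5866/3.7500 = 1.2231, so P(H) = 1.2231/(1+1.2231) ≈ 0.55.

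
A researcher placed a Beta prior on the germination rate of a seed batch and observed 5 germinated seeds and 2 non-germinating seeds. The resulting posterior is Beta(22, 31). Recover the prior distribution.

Beta(17, 29)

Beta is conjugate to the binomial likelihood: posterior = Beta(α+s, β+f).
Subtract the data counts: 22−5=17, 31−2=29.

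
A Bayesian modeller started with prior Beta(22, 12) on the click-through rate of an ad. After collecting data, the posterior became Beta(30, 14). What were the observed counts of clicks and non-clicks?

A Beta(a, b) prior with s successes and f failures in binomial data gives a Beta(a+s, b+f) posterior.
Match parameters: s=30−22=8, f=14−12=2.

8 clicks and 2 non-clicks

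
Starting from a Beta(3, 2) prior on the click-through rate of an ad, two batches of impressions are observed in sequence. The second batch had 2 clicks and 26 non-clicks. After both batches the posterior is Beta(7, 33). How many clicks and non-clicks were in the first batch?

Because Beta–binomial updating is additive in the counts, the combined data contributed (α_post−α_prior, β_post−β_prior) successes and failures.
Total across both batches: 7−3=4 clicks, 33−2=31 non-clicks.
Subtract the second batch: 4−2=2 clicks and 31−26=5 non-clicks.

2 clicks and 5 non-clicks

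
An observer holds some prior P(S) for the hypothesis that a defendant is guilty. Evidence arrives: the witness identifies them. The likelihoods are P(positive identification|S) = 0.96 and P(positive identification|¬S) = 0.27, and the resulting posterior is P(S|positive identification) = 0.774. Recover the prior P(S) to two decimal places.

P(S) = 0.49

In odds form, posterior odds = prior odds × likelihood ratio, so prior odds = posterior odds ÷ LR.
Posterior odds = 0.774/(1−0.774) = 3.4248. LR = 0.96/0.27 = 3.5556.
Prior odds = 3.4248/3.5556 = 0.9632, so P(S) = 0.9632/(1+0.9632) ≈ 0.49.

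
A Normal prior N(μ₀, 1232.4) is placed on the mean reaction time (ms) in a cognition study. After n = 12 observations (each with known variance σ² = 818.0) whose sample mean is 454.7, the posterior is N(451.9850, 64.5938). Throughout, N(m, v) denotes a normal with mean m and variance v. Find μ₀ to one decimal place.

μ₀ = 402.9

With known observation variance, the Normal–Normal posterior has precision τ_n = τ₀ + n/σ² and mean μ_n = (τ₀μ₀ + (n/σ²)x̄)/τ_n.
Here τ₀ = 1/1232.4 = 0.000811 and τ_data = 12/818.0 = 0.014670, so τ_n = 0.015481.
Rearranging for μ₀: μ₀ = (μ_n·τ_n − τ_data·x̄)/τ₀ = (451.9850·0.015481 − 0.014670·454.7) / 0.000811 = 0.326731/0.000811 ≈ 402.9.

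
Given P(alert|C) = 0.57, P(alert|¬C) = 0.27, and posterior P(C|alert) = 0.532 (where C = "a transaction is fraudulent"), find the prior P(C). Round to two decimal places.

Bayes' rule in odds form gives O(C|E) = O(C)·[P(E|C)/P(E|¬C)], hence O(C) = O(C|E)/LR.
Posterior odds = 0.532/(1−0.532) = 1.1368. LR = 0.57/0.27 = 2.1111.
Prior odds = 1.1368/2.1111 = 0.5385, so P(C) = 0.5385/(1+0.5385) ≈ 0.35.

P(C) = 0.35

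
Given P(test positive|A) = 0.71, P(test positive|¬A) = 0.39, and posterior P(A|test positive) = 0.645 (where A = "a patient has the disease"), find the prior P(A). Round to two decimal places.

P(A) = 0.50

Bayes' rule in odds form gives O(A|E) = O(A)·[P(E|A)/P(E|¬A)], hence O(A) = O(A|E)/LR.
Posterior odds = 0.645/(1−0.645) = 1.8169. LR = 0.71/0.39 = 1.8205.
Prior odds = 1.8169/1.8205 = 0.9980, so P(A) = 0.9980/(1+0.9980) ≈ 0.50.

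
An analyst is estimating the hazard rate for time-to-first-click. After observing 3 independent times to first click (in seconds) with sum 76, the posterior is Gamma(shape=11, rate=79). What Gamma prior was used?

Gamma(shape=8, rate=3)

Gamma–exponential conjugacy: posterior shape = α + n, posterior rate = β + Σtᵢ.
So α = 11 − 3 = 8 and β = 79 − 76 = 3.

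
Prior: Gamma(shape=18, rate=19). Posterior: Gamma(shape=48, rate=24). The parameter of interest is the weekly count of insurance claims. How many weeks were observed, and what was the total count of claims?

n = 5 weeks with total 30 claims

Gamma–Poisson conjugacy: posterior shape = α + Σxᵢ, posterior rate = β + n.
Matching: Σxᵢ = 48 − 18 = 30 and n = 24 − 19 = 5.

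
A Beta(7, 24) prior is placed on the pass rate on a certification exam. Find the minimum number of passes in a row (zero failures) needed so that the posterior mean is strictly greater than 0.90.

After k passes and 0 failures the posterior is Beta(7+k, 24), with mean (7+k)/(7+24+k).
Set (7+k)/(31+k) > 0.90 and solve: k > (0.90·31 − 7)/(1 − 0.90) = 209.000.
The smallest integer exceeding 209.000 is 210, and checking k=210: (217)/(241) = 0.9004 > 0.90.

k = 210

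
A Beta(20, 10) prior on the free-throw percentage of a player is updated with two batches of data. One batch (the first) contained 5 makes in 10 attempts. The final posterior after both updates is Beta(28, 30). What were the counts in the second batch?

Sequential conjugate updates are equivalent to a single update on the pooled data, so total successes = posterior α − prior α and total failures = posterior β − prior β.
Total across both batches: 28−20=8 makes, 30−10=20 misses.
Subtract the first batch: 8−5=3 makes and 20−5=15 misses.

3 makes and 15 misses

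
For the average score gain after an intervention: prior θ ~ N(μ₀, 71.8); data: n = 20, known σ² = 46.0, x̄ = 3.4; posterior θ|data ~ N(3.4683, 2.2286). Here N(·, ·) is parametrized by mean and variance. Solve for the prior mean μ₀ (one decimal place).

μ₀ = 5.6

The posterior mean is a precision-weighted average: μ_n = (τ₀μ₀ + τ_data·x̄)/(τ₀+τ_data), with τ₀=1/σ₀² and τ_data=n/σ².
Here τ₀ = 1/71.8 = 0.013928 and τ_data = 20/46.0 = 0.434783, so τ_n = 0.448711.
Rearranging for μ₀: μ₀ = (μ_n·τ_n − τ_data·x̄)/τ₀ = (3.4683·0.448711 − 0.434783·3.4) / 0.013928 = 0.078002/0.013928 ≈ 5.6.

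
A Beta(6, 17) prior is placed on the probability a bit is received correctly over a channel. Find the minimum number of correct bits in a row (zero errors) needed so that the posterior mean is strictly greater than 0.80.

k = 63

After k correct bits and 0 errors the posterior is Beta(6+k, 17), with mean (6+k)/(6+17+k).
Set (6+k)/(23+k) > 0.80 and solve: k > (0.80·23 − 6)/(1 − 0.80) = 62.000.
The smallest integer exceeding 62.000 is 63, and checking k=63: (69)/(86) = 0.8023 > 0.80.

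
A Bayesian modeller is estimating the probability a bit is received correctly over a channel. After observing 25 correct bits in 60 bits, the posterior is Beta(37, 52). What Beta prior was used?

Beta(12, 17)

A Beta(α, β) prior with s successes and f failures in binomial data gives a Beta(α+s, β+f) posterior.
Subtract the data counts: 37−25=12, 52−35=17.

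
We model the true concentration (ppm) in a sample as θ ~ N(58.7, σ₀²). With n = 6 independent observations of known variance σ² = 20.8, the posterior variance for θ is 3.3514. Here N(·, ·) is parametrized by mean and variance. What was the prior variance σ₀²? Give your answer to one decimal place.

Posterior precision equals prior precision plus data precision: 1/σ_n² = 1/σ₀² + n/σ².
So 1/σ₀² = 1/3.3514 − 6/20.8 = 0.298383 − 0.288462 = 0.009921.
Hence σ₀² = 1/0.009921 ≈ 100.8.

σ₀² = 100.8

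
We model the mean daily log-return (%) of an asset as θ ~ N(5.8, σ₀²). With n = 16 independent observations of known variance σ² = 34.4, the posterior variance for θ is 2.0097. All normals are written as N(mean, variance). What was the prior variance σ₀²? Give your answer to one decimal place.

Posterior precision equals prior precision plus data precision: 1/σ_n² = 1/σ₀² + n/σ².
So 1/σ₀² = 1/2.0097 − 16/34.4 = 0.497587 − 0.465116 = 0.032471.
Hence σ₀² = 1/0.032471 ≈ 30.8.

σ₀² = 30.8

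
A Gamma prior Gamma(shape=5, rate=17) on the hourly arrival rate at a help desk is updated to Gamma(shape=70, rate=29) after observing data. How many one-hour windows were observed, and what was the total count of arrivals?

A Gamma(α, β) prior (rate parametrization) on a Poisson rate with n observations summing to S gives posterior Gamma(α+S, β+n).
Matching: Σxᵢ = 70 − 5 = 65 and n = 29 − 17 = 12.

n = 12 one-hour windows with total 65 arrivals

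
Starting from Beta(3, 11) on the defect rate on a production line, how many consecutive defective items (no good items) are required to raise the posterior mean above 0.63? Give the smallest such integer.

After k defective items and 0 good items the posterior is Beta(3+k, 11), with mean (3+k)/(3+11+k).
Set (3+k)/(14+k) > 0.63 and solve: k > (0.63·14 − 3)/(1 − 0.63) = 15.730.
The smallest integer exceeding 15.730 is 16.

k = 16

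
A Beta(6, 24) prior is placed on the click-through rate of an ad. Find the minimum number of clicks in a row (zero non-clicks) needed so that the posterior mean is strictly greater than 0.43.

k = 13

After k clicks and 0 non-clicks the posterior is Beta(6+k, 24), with mean (6+k)/(6+24+k).
Set (6+k)/(30+k) > 0.43 and solve: k > (0.43·30 − 6)/(1 − 0.43) = 12.105.
The smallest integer exceeding 12.105 is 13.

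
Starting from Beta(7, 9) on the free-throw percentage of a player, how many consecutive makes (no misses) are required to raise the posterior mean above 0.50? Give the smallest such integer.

After k makes and 0 misses the posterior is Beta(7+k, 9), with mean (7+k)/(7+9+k).
Set (7+k)/(16+k) > 0.50 and solve: k > (0.50·16 − 7)/(1 − 0.50) = 2.000.
The smallest integer exceeding 2.000 is 3, and checking k=3: (10)/(19) = 0.5263 > 0.50.

k = 3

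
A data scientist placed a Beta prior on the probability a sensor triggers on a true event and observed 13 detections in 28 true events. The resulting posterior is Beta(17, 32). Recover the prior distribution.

A Beta(a, b) prior with s successes and f failures in binomial data gives a Beta(a+s, b+f) posterior.
So a = 17 − 13 = 4 and b = 32 − 15 = 17.

Beta(4, 17)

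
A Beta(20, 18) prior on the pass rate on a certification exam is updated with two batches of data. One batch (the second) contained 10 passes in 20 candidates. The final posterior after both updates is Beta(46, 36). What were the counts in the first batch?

16 passes and 8 failures

Sequential conjugate updates are equivalent to a single update on the pooled data, so total successes = posterior α − prior α and total failures = posterior β − prior β.
Total across both batches: 46−20=26 passes, 36−18=18 failures.
Subtract the second batch: 26−10=16 passes and 18−10=8 failures.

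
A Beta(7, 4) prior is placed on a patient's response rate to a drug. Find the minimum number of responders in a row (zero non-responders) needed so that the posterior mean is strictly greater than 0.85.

After k responders and 0 non-responders the posterior is Beta(7+k, 4), with mean (7+k)/(7+4+k).
Set (7+k)/(11+k) > 0.85 and solve: k > (0.85·11 − 7)/(1 − 0.85) = 15.667.
The smallest integer exceeding 15.667 is 16, and checking k=16: (23)/(27) = 0.8519 > 0.85.

k = 16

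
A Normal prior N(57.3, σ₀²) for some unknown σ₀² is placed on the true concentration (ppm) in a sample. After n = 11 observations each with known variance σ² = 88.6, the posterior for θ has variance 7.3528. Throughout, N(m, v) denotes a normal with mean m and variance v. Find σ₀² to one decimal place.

Posterior precision equals prior precision plus data precision: 1/σ_n² = 1/σ₀² + n/σ².
So 1/σ₀² = 1/7.3528 − 11/88.6 = 0.136003 − 0.124153 = 0.011850.
Hence σ₀² = 1/0.011850 ≈ 84.4.

σ₀² = 84.4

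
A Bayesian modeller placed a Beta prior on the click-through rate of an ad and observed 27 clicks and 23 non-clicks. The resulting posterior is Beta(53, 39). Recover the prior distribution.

Beta(26, 16)

Under Beta–binomial conjugacy the posterior parameters are (a+s, b+f).
Subtract the data counts: 53−27=26, 39−23=16.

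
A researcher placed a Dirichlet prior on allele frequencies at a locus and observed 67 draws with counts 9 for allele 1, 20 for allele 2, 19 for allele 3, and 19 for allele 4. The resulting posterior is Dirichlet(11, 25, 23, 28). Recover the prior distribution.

Dirichlet(2, 5, 4, 9)

For a Dirichlet(α) prior with multinomial counts c, the posterior is Dirichlet(α + c) componentwise.
Subtract each count from the matching posterior parameter: 11−9=2, 25−20=5, 23−19=4, 28−19=9.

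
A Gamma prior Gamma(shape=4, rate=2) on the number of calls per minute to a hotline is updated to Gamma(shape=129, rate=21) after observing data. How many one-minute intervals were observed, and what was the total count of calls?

n = 19 one-minute intervals with total 125 calls

A Gamma(α, β) prior (rate parametrization) on a Poisson rate with n observations summing to S gives posterior Gamma(α+S, β+n).
Matching: Σxᵢ = 129 − 4 = 125 and n = 21 − 2 = 19.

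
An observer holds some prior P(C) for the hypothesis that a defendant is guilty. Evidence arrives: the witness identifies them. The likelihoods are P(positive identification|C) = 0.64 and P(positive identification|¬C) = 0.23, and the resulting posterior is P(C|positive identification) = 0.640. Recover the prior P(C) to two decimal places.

In odds form, posterior odds = prior odds × likelihood ratio, so prior odds = posterior odds ÷ LR.
Posterior odds = 0.640/(1−0.640) = 1.7778. LR = 0.64/0.23 = 2.7826.
Prior odds = 1.7778/2.7826 = 0.6389, so P(C) = 0.6389/(1+0.6389) ≈ 0.39.

P(C) = 0.39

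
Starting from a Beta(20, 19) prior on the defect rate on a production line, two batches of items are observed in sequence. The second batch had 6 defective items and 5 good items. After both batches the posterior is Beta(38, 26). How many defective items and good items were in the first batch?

Because Beta–binomial updating is additive in the counts, the combined data contributed (α_post−α_prior, β_post−β_prior) successes and failures.
Total across both batches: 38−20=18 defective items, 26−19=7 good items.
Subtract the second batch: 18−6=12 defective items and 7−5=2 good items.

12 defective items and 2 good items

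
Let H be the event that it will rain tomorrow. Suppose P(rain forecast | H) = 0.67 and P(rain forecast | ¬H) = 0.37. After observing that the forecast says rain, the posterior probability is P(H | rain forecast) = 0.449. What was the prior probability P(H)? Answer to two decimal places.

P(H) = 0.31

In odds form, posterior odds = prior odds × likelihood ratio, so prior odds = posterior odds ÷ LR.
Posterior odds = 0.449/(1−0.449) = 0.8149. LR = 0.67/0.37 = 1.8108.
Prior odds = 0.8149/1.8108 = 0.4500, so P(H) = 0.4500/(1+0.4500) ≈ 0.31.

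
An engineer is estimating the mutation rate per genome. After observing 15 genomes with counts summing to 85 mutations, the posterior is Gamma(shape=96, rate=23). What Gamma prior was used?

Gamma–Poisson conjugacy: posterior shape = α + Σxᵢ, posterior rate = β + n.
So α = 96 − 85 = 11 and β = 23 − 15 = 8.

Gamma(shape=11, rate=8)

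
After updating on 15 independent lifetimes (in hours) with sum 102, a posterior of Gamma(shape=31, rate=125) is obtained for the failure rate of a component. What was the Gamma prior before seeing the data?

For an exponential likelihood with a Gamma(α, β) prior on the rate, n observations with total T give posterior Gamma(α+n, β+T).
So α = 31 − 15 = 16 and β = 125 − 102 = 23.

Gamma(shape=16, rate=23)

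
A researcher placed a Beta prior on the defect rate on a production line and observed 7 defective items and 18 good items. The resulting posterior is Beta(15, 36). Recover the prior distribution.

Under Beta–binomial conjugacy the posterior parameters are (α+s, β+f).
Subtract the data counts: 15−7=8, 36−18=18.

Beta(8, 18)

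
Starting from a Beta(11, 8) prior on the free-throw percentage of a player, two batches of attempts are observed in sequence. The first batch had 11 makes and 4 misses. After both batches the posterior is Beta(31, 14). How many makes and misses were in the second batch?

Sequential conjugate updates are equivalent to a single update on the pooled data, so total successes = posterior α − prior α and total failures = posterior β − prior β.
Total across both batches: 31−11=20 makes, 14−8=6 misses.
Subtract the first batch: 20−11=9 makes and 6−4=2 misses.

9 makes and 2 misses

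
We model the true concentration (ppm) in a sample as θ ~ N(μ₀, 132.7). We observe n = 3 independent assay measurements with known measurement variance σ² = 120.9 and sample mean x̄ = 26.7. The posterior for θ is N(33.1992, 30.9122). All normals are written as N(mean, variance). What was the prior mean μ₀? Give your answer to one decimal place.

The posterior mean is a precision-weighted average: μ_n = (τ₀μ₀ + τ_data·x̄)/(τ₀+τ_data), with τ₀=1/σ₀² and τ_data=n/σ².
Here τ₀ = 1/132.7 = 0.007536 and τ_data = 3/120.9 = 0.024814, so τ_n = 0.032350.
Rearranging for μ₀: μ₀ = (μ_n·τ_n − τ_data·x̄)/τ₀ = (33.1992·0.032350 − 0.024814·26.7) / 0.007536 = 0.411460/0.007536 ≈ 54.6.

μ₀ = 54.6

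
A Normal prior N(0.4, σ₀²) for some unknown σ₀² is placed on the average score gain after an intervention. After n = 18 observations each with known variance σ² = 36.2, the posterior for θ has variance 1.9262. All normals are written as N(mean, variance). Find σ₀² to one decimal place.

σ₀² = 45.6

For the Normal–Normal model with known σ², precisions add: τ_n = τ₀ + n/σ².
So 1/σ₀² = 1/1.9262 − 18/36.2 = 0.519157 − 0.497238 = 0.021919.
Hence σ₀² = 1/0.021919 ≈ 45.6.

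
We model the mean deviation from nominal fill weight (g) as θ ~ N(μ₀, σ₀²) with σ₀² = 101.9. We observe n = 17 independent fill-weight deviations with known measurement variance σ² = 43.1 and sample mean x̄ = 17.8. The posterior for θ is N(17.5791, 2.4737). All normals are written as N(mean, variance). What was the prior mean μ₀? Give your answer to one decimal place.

With known observation variance, the Normal–Normal posterior has precision τ_n = τ₀ + n/σ² and mean μ_n = (τ₀μ₀ + (n/σ²)x̄)/τ_n.
Here τ₀ = 1/101.9 = 0.009814 and τ_data = 17/43.1 = 0.394432, so τ_n = 0.404246.
Rearranging for μ₀: μ₀ = (μ_n·τ_n − τ_data·x̄)/τ₀ = (17.5791·0.404246 − 0.394432·17.8) / 0.009814 = 0.085391/0.009814 ≈ 8.7.

μ₀ = 8.7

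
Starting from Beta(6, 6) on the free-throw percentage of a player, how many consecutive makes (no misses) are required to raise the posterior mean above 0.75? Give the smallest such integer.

After k makes and 0 misses the posterior is Beta(6+k, 6), with mean (6+k)/(6+6+k).
Set (6+k)/(12+k) > 0.75 and solve: k > (0.75·12 − 6)/(1 − 0.75) = 12.000.
The smallest integer exceeding 12.000 is 13.

k = 13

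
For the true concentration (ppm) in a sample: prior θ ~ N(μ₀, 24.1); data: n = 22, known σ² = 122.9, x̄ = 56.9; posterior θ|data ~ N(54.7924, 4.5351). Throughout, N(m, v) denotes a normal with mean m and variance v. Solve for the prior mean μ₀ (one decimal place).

μ₀ = 45.7

The posterior mean is a precision-weighted average: μ_n = (τ₀μ₀ + τ_data·x̄)/(τ₀+τ_data), with τ₀=1/σ₀² and τ_data=n/σ².
Here τ₀ = 1/24.1 = 0.041494 and τ_data = 22/122.9 = 0.179007, so τ_n = 0.220501.
Rearranging for μ₀: μ₀ = (μ_n·τ_n − τ_data·x̄)/τ₀ = (54.7924·0.220501 − 0.179007·56.9) / 0.041494 = 1.896281/0.041494 ≈ 45.7.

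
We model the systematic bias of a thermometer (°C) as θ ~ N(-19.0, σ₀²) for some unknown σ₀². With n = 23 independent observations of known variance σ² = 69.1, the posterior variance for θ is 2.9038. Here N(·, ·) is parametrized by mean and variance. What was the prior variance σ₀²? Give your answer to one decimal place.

Posterior precision equals prior precision plus data precision: 1/σ_n² = 1/σ₀² + n/σ².
So 1/σ₀² = 1/2.9038 − 23/69.1 = 0.344376 − 0.332851 = 0.011525.
Hence σ₀² = 1/0.011525 ≈ 86.8.

σ₀² = 86.8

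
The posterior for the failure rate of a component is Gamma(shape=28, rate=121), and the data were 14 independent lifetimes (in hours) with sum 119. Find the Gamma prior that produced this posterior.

Gamma(shape=14, rate=2)

For an exponential likelihood with a Gamma(α, β) prior on the rate, n observations with total T give posterior Gamma(α+n, β+T).
So α = 28 − 14 = 14 and β = 121 − 119 = 2.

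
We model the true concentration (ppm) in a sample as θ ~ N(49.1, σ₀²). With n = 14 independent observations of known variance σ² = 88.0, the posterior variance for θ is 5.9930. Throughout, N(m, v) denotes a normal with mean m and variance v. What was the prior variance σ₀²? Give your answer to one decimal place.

Posterior precision equals prior precision plus data precision: 1/σ_n² = 1/σ₀² + n/σ².
So 1/σ₀² = 1/5.9930 − 14/88.0 = 0.166861 − 0.159091 = 0.007770.
Hence σ₀² = 1/0.007770 ≈ 128.7.

σ₀² = 128.7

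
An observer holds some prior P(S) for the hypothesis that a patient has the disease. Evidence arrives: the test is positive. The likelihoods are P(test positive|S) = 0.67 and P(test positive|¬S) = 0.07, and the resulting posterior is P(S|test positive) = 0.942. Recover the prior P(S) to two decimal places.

P(S) = 0.63

Bayes' rule in odds form gives O(S|E) = O(S)·[P(E|S)/P(E|¬S)], hence O(S) = O(S|E)/LR.
Posterior odds = 0.942/(1−0.942) = 16.2414. LR = 0.67/0.07 = 9.5714.
Prior odds = 16.2414/9.5714 = 1.6969, so P(S) = 1.6969/(1+1.6969) ≈ 0.63.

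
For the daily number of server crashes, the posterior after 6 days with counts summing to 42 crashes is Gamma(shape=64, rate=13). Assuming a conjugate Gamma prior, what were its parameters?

A Gamma(α, β) prior (rate parametrization) on a Poisson rate with n observations summing to S gives posterior Gamma(α+S, β+n).
So α = 64 − 42 = 22 and β = 13 − 6 = 7.

Gamma(shape=22, rate=7)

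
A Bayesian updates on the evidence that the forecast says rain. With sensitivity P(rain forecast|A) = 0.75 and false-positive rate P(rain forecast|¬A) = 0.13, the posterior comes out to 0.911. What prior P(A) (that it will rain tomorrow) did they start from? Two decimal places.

In odds form, posterior odds = prior odds × likelihood ratio, so prior odds = posterior odds ÷ LR.
Posterior odds = 0.911/(1−0.911) = 10.2360. LR = 0.75/0.13 = 5.7692.
Prior odds = 10.2360/5.7692 = 1.7742, so P(A) = 1.7742/(1+1.7742) ≈ 0.64.

P(A) = 0.64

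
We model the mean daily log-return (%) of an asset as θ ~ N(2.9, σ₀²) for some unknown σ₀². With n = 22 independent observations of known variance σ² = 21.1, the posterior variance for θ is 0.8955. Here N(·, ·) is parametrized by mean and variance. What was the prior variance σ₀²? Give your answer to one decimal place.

σ₀² = 13.5

For the Normal–Normal model with known σ², precisions add: τ_n = τ₀ + n/σ².
So 1/σ₀² = 1/0.8955 − 22/21.1 = 1.116695 − 1.042654 = 0.074041.
Hence σ₀² = 1/0.074041 ≈ 13.5.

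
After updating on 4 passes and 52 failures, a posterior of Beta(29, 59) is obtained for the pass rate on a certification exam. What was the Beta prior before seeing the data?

A Beta(α, β) prior with s successes and f failures in binomial data gives a Beta(α+s, β+f) posterior.
So α = 29 − 4 = 25 and β = 59 − 52 = 7.

Beta(25, 7)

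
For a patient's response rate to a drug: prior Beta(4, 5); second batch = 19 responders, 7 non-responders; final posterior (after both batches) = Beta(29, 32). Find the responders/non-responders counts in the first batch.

Because Beta–binomial updating is additive in the counts, the combined data contributed (α_post−α_prior, β_post−β_prior) successes and failures.
Total across both batches: 29−4=25 responders, 32−5=27 non-responders.
Subtract the second batch: 25−19=6 responders and 27−7=20 non-responders.

6 responders and 20 non-responders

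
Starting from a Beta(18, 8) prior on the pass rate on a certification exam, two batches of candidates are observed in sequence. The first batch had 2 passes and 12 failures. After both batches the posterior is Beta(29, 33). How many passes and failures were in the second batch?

Sequential conjugate updates are equivalent to a single update on the pooled data, so total successes = posterior α − prior α and total failures = posterior β − prior β.
Total across both batches: 29−18=11 passes, 33−8=25 failures.
Subtract the first batch: 11−2=9 passes and 25−12=13 failures.

9 passes and 13 failures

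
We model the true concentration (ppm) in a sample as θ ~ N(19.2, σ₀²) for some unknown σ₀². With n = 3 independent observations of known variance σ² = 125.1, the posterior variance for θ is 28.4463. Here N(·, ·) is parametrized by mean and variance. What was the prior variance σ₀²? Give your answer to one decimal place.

σ₀² = 89.5

For the Normal–Normal model with known σ², precisions add: τ_n = τ₀ + n/σ².
So 1/σ₀² = 1/28.4463 − 3/125.1 = 0.035154 − 0.023981 = 0.011173.
Hence σ₀² = 1/0.011173 ≈ 89.5.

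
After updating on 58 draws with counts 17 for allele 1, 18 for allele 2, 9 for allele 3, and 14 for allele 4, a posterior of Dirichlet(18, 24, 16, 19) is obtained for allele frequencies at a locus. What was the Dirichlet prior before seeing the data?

Dirichlet(1, 6, 7, 5)

For a Dirichlet(α) prior with multinomial counts c, the posterior is Dirichlet(α + c) componentwise.
Subtract each count from the matching posterior parameter: 18−17=1, 24−18=6, 16−9=7, 19−14=5.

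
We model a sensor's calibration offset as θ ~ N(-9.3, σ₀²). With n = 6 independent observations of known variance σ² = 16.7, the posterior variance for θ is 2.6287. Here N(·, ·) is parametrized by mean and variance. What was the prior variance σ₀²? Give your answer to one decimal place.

Posterior precision equals prior precision plus data precision: 1/σ_n² = 1/σ₀² + n/σ².
So 1/σ₀² = 1/2.6287 − 6/16.7 = 0.380416 − 0.359281 = 0.021135.
Hence σ₀² = 1/0.021135 ≈ 47.3.

σ₀² = 47.3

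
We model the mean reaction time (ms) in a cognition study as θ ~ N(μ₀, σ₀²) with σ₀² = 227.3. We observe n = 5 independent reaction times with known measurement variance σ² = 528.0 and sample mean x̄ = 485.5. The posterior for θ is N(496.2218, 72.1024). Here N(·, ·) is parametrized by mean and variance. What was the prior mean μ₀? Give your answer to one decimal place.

μ₀ = 519.3

With known observation variance, the Normal–Normal posterior has precision τ_n = τ₀ + n/σ² and mean μ_n = (τ₀μ₀ + (n/σ²)x̄)/τ_n.
Here τ₀ = 1/227.3 = 0.004399 and τ_data = 5/528.0 = 0.009470, so τ_n = 0.013869.
Rearranging for μ₀: μ₀ = (μ_n·τ_n − τ_data·x̄)/τ₀ = (496.2218·0.013869 − 0.009470·485.5) / 0.004399 = 2.284415/0.004399 ≈ 519.3.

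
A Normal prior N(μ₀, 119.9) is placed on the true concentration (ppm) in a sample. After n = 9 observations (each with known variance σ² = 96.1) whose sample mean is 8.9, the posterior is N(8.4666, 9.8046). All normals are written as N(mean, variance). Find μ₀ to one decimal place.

With known observation variance, the Normal–Normal posterior has precision τ_n = τ₀ + n/σ² and mean μ_n = (τ₀μ₀ + (n/σ²)x̄)/τ_n.
Here τ₀ = 1/119.9 = 0.008340 and τ_data = 9/96.1 = 0.093652, so τ_n = 0.101992.
Rearranging for μ₀: μ₀ = (μ_n·τ_n − τ_data·x̄)/τ₀ = (8.4666·0.101992 − 0.093652·8.9) / 0.008340 = 0.030023/0.008340 ≈ 3.6.

μ₀ = 3.6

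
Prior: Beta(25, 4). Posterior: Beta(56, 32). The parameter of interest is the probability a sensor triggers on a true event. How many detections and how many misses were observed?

A Beta(α, β) prior with s successes and f failures in binomial data gives a Beta(α+s, β+f) posterior.
So s = 56 − 25 = 31 and f = 32 − 4 = 28.

31 detections and 28 misses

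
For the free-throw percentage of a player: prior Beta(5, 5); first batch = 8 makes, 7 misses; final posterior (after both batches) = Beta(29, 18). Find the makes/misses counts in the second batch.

Because Beta–binomial updating is additive in the counts, the combined data contributed (α_post−α_prior, β_post−β_prior) successes and failures.
Total across both batches: 29−5=24 makes, 18−5=13 misses.
Subtract the first batch: 24−8=16 makes and 13−7=6 misses.

16 makes and 6 misses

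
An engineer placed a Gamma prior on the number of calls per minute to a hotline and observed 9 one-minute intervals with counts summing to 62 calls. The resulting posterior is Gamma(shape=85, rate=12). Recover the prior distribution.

Gamma(shape=23, rate=3)

Gamma–Poisson conjugacy: posterior shape = α + Σxᵢ, posterior rate = β + n.
So α = 85 − 62 = 23 and β = 12 − 9 = 3.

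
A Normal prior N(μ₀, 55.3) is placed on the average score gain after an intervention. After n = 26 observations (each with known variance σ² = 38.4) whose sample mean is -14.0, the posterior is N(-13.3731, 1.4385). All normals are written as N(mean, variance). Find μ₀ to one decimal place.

μ₀ = 10.1

The posterior mean is a precision-weighted average: μ_n = (τ₀μ₀ + τ_data·x̄)/(τ₀+τ_data), with τ₀=1/σ₀² and τ_data=n/σ².
Here τ₀ = 1/55.3 = 0.018083 and τ_data = 26/38.4 = 0.677083, so τ_n = 0.695166.
Rearranging for μ₀: μ₀ = (μ_n·τ_n − τ_data·x̄)/τ₀ = (-13.3731·0.695166 − 0.677083·-14.0) / 0.018083 = 0.182638/0.018083 ≈ 10.1.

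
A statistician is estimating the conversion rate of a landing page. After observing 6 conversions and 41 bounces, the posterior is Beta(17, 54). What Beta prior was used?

Beta(11, 13)

Under Beta–binomial conjugacy the posterior parameters are (α+s, β+f).
Subtract the data counts: 17−6=11, 54−41=13.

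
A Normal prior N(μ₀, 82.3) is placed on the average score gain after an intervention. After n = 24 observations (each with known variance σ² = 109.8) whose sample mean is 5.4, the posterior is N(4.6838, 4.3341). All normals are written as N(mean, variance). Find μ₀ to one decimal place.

The posterior mean is a precision-weighted average: μ_n = (τ₀μ₀ + τ_data·x̄)/(τ₀+τ_data), with τ₀=1/σ₀² and τ_data=n/σ².
Here τ₀ = 1/82.3 = 0.012151 and τ_data = 24/109.8 = 0.218579, so τ_n = 0.230730.
Rearranging for μ₀: μ₀ = (μ_n·τ_n − τ_data·x̄)/τ₀ = (4.6838·0.230730 − 0.218579·5.4) / 0.012151 = -0.099633/0.012151 ≈ -8.2.

μ₀ = -8.2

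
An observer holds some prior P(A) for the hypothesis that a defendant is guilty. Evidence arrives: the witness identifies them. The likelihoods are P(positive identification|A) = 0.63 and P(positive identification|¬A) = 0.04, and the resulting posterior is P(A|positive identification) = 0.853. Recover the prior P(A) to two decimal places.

P(A) = 0.27

Bayes' rule in odds form gives O(A|E) = O(A)·[P(E|A)/P(E|¬A)], hence O(A) = O(A|E)/LR.
Posterior odds = 0.853/(1−0.853) = 5.8027. LR = 0.63/0.04 = 15.7500.
Prior odds = 5.8027/15.7500 = 0.3684, so P(A) = 0.3684/(1+0.3684) ≈ 0.27.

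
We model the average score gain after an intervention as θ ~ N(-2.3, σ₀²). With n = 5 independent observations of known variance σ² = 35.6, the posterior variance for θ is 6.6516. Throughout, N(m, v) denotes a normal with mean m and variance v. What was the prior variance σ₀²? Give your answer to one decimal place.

Posterior precision equals prior precision plus data precision: 1/σ_n² = 1/σ₀² + n/σ².
So 1/σ₀² = 1/6.6516 − 5/35.6 = 0.150340 − 0.140449 = 0.009891.
Hence σ₀² = 1/0.009891 ≈ 101.1.

σ₀² = 101.1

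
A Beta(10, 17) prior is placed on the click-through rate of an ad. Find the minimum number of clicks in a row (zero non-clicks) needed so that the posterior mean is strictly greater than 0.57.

k = 13

After k clicks and 0 non-clicks the posterior is Beta(10+k, 17), with mean (10+k)/(10+17+k).
Set (10+k)/(27+k) > 0.57 and solve: k > (0.57·27 − 10)/(1 − 0.57) = 12.535.
The smallest integer exceeding 12.535 is 13, and checking k=13: (23)/(40) = 0.5750 > 0.57.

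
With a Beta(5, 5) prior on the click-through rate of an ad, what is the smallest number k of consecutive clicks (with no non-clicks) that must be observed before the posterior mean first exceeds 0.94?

k = 74

After k clicks and 0 non-clicks the posterior is Beta(5+k, 5), with mean (5+k)/(5+5+k).
Set (5+k)/(10+k) > 0.94 and solve: k > (0.94·10 − 5)/(1 − 0.94) = 73.333.
The smallest integer exceeding 73.333 is 74.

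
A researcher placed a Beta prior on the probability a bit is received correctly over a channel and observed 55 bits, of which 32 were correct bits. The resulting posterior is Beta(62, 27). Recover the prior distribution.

A Beta(α, β) prior with s successes and f failures in binomial data gives a Beta(α+s, β+f) posterior.
So α = 62 − 32 = 30 and β = 27 − 23 = 4.

Beta(30, 4)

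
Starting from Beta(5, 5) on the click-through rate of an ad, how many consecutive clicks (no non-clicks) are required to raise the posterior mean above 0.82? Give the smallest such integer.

After k clicks and 0 non-clicks the posterior is Beta(5+k, 5), with mean (5+k)/(5+5+k).
Set (5+k)/(10+k) > 0.82 and solve: k > (0.82·10 − 5)/(1 − 0.82) = 17.778.
The smallest integer exceeding 17.778 is 18.

k = 18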